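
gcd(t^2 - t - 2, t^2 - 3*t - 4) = t + 1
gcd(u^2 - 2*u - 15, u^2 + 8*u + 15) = u + 3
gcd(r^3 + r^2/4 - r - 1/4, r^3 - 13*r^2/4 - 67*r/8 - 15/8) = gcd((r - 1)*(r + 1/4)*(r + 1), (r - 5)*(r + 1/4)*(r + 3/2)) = r + 1/4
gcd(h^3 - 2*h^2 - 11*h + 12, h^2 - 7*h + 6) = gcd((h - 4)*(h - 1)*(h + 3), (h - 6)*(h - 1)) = h - 1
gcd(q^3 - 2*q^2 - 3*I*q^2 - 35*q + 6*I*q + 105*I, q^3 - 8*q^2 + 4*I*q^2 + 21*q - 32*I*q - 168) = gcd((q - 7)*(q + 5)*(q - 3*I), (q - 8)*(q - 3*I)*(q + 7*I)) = q - 3*I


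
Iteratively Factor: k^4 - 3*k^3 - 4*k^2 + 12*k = (k)*(k^3 - 3*k^2 - 4*k + 12) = k*(k - 3)*(k^2 - 4) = k*(k - 3)*(k - 2)*(k + 2)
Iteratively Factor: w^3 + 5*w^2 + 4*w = (w + 1)*(w^2 + 4*w) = w*(w + 1)*(w + 4)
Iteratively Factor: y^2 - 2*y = (y)*(y - 2)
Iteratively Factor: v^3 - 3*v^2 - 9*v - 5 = (v + 1)*(v^2 - 4*v - 5) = (v - 5)*(v + 1)*(v + 1)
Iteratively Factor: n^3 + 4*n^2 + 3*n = (n + 3)*(n^2 + n) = n*(n + 3)*(n + 1)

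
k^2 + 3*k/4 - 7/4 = (k - 1)*(k + 7/4)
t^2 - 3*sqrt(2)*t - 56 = (t - 7*sqrt(2))*(t + 4*sqrt(2))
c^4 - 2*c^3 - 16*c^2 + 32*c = c*(c - 4)*(c - 2)*(c + 4)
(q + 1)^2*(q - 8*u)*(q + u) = q^4 - 7*q^3*u + 2*q^3 - 8*q^2*u^2 - 14*q^2*u + q^2 - 16*q*u^2 - 7*q*u - 8*u^2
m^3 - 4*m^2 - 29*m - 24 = (m - 8)*(m + 1)*(m + 3)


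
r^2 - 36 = (r - 6)*(r + 6)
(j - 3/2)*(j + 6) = j^2 + 9*j/2 - 9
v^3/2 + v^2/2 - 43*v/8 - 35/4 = (v/2 + 1)*(v - 7/2)*(v + 5/2)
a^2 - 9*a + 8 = (a - 8)*(a - 1)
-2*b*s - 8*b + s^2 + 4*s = (-2*b + s)*(s + 4)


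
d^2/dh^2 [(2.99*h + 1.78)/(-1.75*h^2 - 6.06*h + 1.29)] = (-(2.99*h + 1.78)*(3.5*h + 6.06)*(7.0*h + 12.12) + (31.395*h + 42.4688)*(1.75*h^2 + 6.06*h - 1.29))/(1.75*h^2 + 6.06*h - 1.29)^3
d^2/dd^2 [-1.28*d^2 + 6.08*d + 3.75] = -2.56000000000000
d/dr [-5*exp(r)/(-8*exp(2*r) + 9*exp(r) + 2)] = (-40*exp(2*r) - 10)*exp(r)/(64*exp(4*r) - 144*exp(3*r) + 49*exp(2*r) + 36*exp(r) + 4)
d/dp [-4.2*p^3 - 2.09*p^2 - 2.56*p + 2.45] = -12.6*p^2 - 4.18*p - 2.56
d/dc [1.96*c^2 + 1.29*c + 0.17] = 3.92*c + 1.29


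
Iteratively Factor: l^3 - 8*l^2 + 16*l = (l - 4)*(l^2 - 4*l) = l*(l - 4)*(l - 4)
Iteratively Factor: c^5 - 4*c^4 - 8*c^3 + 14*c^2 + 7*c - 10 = (c + 1)*(c^4 - 5*c^3 - 3*c^2 + 17*c - 10) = (c - 5)*(c + 1)*(c^3 - 3*c + 2) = (c - 5)*(c - 1)*(c + 1)*(c^2 + c - 2) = (c - 5)*(c - 1)^2*(c + 1)*(c + 2)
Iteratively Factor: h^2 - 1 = (h + 1)*(h - 1)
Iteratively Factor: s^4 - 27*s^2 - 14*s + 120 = (s + 4)*(s^3 - 4*s^2 - 11*s + 30) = (s - 2)*(s + 4)*(s^2 - 2*s - 15) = (s - 5)*(s - 2)*(s + 4)*(s + 3)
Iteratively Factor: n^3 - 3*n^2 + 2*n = (n)*(n^2 - 3*n + 2) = n*(n - 1)*(n - 2)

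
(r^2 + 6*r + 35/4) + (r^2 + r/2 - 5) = 2*r^2 + 13*r/2 + 15/4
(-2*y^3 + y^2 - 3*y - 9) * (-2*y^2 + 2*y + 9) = 4*y^5 - 6*y^4 - 10*y^3 + 21*y^2 - 45*y - 81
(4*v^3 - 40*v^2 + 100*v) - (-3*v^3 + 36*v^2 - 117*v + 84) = 7*v^3 - 76*v^2 + 217*v - 84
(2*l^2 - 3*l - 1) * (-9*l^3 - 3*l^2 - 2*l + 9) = -18*l^5 + 21*l^4 + 14*l^3 + 27*l^2 - 25*l - 9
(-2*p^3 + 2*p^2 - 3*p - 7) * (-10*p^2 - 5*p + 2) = 20*p^5 - 10*p^4 + 16*p^3 + 89*p^2 + 29*p - 14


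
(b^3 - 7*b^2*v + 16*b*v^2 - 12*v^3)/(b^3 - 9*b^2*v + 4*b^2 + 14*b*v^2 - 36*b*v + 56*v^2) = (-b^2 + 5*b*v - 6*v^2)/(-b^2 + 7*b*v - 4*b + 28*v)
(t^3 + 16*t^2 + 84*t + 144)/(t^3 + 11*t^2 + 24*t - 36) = (t + 4)/(t - 1)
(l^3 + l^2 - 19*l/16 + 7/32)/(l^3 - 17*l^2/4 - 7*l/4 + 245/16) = (8*l^2 - 6*l + 1)/(2*(4*l^2 - 24*l + 35))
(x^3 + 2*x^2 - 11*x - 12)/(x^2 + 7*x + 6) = (x^2 + x - 12)/(x + 6)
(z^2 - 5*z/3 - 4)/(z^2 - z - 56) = (-z^2 + 5*z/3 + 4)/(-z^2 + z + 56)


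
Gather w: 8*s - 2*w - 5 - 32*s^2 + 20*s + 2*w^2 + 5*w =-32*s^2 + 28*s + 2*w^2 + 3*w - 5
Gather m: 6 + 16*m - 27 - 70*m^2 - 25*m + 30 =-70*m^2 - 9*m + 9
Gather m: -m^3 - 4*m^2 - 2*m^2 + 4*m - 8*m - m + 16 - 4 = -m^3 - 6*m^2 - 5*m + 12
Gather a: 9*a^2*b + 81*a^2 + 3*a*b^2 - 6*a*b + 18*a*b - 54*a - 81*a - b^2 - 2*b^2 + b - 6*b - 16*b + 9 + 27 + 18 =a^2*(9*b + 81) + a*(3*b^2 + 12*b - 135) - 3*b^2 - 21*b + 54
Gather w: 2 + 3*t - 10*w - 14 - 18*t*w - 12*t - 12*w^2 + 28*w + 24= -9*t - 12*w^2 + w*(18 - 18*t) + 12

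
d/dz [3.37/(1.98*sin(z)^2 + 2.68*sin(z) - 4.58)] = -(13.3452*sin(z) + 9.0316)*cos(z)/(1.98*sin(z)^2 + 2.68*sin(z) - 4.58)^2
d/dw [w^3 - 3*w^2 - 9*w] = 3*w^2 - 6*w - 9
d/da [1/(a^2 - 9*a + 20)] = (9 - 2*a)/(a^2 - 9*a + 20)^2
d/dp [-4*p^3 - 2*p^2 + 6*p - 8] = -12*p^2 - 4*p + 6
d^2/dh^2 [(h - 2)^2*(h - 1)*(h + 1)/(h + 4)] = 2*(3*h^4 + 28*h^3 + 48*h^2 - 192*h + 28)/(h^3 + 12*h^2 + 48*h + 64)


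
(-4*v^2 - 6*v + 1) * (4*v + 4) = -16*v^3 - 40*v^2 - 20*v + 4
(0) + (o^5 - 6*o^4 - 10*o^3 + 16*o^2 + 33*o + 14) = o^5 - 6*o^4 - 10*o^3 + 16*o^2 + 33*o + 14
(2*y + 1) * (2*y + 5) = 4*y^2 + 12*y + 5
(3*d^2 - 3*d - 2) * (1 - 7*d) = -21*d^3 + 24*d^2 + 11*d - 2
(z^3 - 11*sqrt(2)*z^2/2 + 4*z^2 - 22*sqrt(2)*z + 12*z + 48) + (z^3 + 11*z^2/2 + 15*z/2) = 2*z^3 - 11*sqrt(2)*z^2/2 + 19*z^2/2 - 22*sqrt(2)*z + 39*z/2 + 48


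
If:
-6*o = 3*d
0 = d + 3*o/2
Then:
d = 0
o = 0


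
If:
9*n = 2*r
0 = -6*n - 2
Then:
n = -1/3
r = -3/2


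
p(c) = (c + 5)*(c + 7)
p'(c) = 2*c + 12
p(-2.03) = 14.76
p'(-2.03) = 7.94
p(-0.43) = 30.02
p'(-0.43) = 11.14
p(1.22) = 51.13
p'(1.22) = 14.44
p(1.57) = 56.30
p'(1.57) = 15.14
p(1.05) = 48.70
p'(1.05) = 14.10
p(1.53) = 55.70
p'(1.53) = 15.06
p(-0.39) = 30.47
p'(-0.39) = 11.22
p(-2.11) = 14.13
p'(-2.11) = 7.78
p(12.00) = 323.00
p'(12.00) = 36.00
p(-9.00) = 8.00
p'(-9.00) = -6.00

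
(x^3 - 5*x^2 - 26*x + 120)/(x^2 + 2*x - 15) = (x^2 - 10*x + 24)/(x - 3)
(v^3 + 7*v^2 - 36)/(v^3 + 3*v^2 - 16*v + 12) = (v + 3)/(v - 1)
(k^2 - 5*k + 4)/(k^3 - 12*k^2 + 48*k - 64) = (k - 1)/(k^2 - 8*k + 16)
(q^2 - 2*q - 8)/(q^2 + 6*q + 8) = (q - 4)/(q + 4)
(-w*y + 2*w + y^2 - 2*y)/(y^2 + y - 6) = (-w + y)/(y + 3)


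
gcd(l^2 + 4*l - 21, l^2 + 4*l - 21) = l^2 + 4*l - 21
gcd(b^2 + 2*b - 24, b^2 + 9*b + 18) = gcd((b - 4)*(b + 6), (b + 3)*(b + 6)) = b + 6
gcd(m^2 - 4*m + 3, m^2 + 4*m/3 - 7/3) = m - 1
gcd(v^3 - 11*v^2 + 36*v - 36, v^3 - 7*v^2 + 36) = v^2 - 9*v + 18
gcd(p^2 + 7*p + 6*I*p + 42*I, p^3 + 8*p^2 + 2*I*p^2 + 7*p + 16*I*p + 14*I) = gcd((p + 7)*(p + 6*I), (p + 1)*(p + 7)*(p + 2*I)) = p + 7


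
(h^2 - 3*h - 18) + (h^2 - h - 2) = 2*h^2 - 4*h - 20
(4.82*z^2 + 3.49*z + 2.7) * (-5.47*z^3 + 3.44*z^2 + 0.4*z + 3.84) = -26.3654*z^5 - 2.5095*z^4 - 0.835399999999998*z^3 + 29.1928*z^2 + 14.4816*z + 10.368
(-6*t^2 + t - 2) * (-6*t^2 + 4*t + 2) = 36*t^4 - 30*t^3 + 4*t^2 - 6*t - 4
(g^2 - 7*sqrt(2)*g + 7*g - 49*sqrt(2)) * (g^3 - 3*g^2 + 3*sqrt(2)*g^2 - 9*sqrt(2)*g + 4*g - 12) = g^5 - 4*sqrt(2)*g^4 + 4*g^4 - 59*g^3 - 16*sqrt(2)*g^3 - 152*g^2 + 56*sqrt(2)*g^2 - 112*sqrt(2)*g + 798*g + 588*sqrt(2)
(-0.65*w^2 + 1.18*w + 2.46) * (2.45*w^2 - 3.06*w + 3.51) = -1.5925*w^4 + 4.88*w^3 + 0.1347*w^2 - 3.3858*w + 8.6346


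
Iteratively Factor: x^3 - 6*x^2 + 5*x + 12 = (x - 3)*(x^2 - 3*x - 4) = (x - 3)*(x + 1)*(x - 4)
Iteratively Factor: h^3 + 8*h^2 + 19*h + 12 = (h + 3)*(h^2 + 5*h + 4) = (h + 3)*(h + 4)*(h + 1)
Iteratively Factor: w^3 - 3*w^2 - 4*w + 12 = (w - 2)*(w^2 - w - 6) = (w - 3)*(w - 2)*(w + 2)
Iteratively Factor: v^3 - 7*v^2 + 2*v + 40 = (v - 5)*(v^2 - 2*v - 8) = (v - 5)*(v + 2)*(v - 4)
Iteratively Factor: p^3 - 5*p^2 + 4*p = (p - 4)*(p^2 - p) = p*(p - 4)*(p - 1)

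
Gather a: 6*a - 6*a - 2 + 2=0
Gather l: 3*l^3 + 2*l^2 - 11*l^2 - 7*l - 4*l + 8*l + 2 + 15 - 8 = 3*l^3 - 9*l^2 - 3*l + 9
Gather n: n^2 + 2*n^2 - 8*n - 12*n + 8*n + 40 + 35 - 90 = 3*n^2 - 12*n - 15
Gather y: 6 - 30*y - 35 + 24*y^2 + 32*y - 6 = 24*y^2 + 2*y - 35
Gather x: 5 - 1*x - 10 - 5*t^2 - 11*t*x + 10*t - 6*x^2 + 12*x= -5*t^2 + 10*t - 6*x^2 + x*(11 - 11*t) - 5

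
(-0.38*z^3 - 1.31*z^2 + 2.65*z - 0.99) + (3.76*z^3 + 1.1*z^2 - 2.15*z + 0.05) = 3.38*z^3 - 0.21*z^2 + 0.5*z - 0.94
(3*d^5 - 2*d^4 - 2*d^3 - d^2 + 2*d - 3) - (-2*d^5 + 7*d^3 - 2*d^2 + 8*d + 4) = 5*d^5 - 2*d^4 - 9*d^3 + d^2 - 6*d - 7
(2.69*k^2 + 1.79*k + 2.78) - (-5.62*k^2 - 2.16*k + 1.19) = 8.31*k^2 + 3.95*k + 1.59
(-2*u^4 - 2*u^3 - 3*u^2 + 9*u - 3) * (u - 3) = -2*u^5 + 4*u^4 + 3*u^3 + 18*u^2 - 30*u + 9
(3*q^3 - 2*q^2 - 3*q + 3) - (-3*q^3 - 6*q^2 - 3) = 6*q^3 + 4*q^2 - 3*q + 6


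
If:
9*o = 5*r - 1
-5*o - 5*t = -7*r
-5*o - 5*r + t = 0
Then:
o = -3/52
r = 5/52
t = 5/26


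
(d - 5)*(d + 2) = d^2 - 3*d - 10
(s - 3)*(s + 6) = s^2 + 3*s - 18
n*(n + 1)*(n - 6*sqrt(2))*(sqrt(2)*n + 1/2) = sqrt(2)*n^4 - 23*n^3/2 + sqrt(2)*n^3 - 23*n^2/2 - 3*sqrt(2)*n^2 - 3*sqrt(2)*n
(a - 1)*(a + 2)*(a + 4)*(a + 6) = a^4 + 11*a^3 + 32*a^2 + 4*a - 48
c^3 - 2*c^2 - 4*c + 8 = (c - 2)^2*(c + 2)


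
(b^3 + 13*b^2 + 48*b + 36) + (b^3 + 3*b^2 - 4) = 2*b^3 + 16*b^2 + 48*b + 32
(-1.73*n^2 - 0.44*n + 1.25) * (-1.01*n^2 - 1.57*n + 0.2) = 1.7473*n^4 + 3.1605*n^3 - 0.9177*n^2 - 2.0505*n + 0.25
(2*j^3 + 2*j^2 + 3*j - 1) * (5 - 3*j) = -6*j^4 + 4*j^3 + j^2 + 18*j - 5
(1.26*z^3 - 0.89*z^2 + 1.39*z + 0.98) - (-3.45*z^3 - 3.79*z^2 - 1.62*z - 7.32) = 4.71*z^3 + 2.9*z^2 + 3.01*z + 8.3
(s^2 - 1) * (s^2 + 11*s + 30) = s^4 + 11*s^3 + 29*s^2 - 11*s - 30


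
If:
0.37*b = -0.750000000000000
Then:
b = -2.03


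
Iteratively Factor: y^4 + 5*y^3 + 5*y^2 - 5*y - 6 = (y + 1)*(y^3 + 4*y^2 + y - 6) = (y - 1)*(y + 1)*(y^2 + 5*y + 6) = (y - 1)*(y + 1)*(y + 2)*(y + 3)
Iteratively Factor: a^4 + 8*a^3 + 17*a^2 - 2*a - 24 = (a + 4)*(a^3 + 4*a^2 + a - 6) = (a + 2)*(a + 4)*(a^2 + 2*a - 3) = (a + 2)*(a + 3)*(a + 4)*(a - 1)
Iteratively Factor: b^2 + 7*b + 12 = (b + 3)*(b + 4)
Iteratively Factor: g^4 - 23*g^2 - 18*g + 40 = (g + 2)*(g^3 - 2*g^2 - 19*g + 20) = (g - 5)*(g + 2)*(g^2 + 3*g - 4) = (g - 5)*(g + 2)*(g + 4)*(g - 1)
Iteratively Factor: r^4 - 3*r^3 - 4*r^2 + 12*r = (r)*(r^3 - 3*r^2 - 4*r + 12) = r*(r - 2)*(r^2 - r - 6) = r*(r - 3)*(r - 2)*(r + 2)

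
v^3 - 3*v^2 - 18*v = v*(v - 6)*(v + 3)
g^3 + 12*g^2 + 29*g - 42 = (g - 1)*(g + 6)*(g + 7)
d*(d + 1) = d^2 + d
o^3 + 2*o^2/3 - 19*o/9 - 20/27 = (o - 4/3)*(o + 1/3)*(o + 5/3)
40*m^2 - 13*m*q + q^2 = (-8*m + q)*(-5*m + q)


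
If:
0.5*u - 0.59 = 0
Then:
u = 1.18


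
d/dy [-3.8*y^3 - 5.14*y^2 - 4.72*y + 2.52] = -11.4*y^2 - 10.28*y - 4.72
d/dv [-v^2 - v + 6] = -2*v - 1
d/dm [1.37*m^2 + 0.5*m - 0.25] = 2.74*m + 0.5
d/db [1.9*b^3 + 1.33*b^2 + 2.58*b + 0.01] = 5.7*b^2 + 2.66*b + 2.58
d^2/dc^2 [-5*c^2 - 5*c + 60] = -10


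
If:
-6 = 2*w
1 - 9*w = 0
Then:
No Solution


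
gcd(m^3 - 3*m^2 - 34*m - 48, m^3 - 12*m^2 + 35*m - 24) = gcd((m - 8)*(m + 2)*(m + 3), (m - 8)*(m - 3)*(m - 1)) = m - 8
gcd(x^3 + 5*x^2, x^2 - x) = x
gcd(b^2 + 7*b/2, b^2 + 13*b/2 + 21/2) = b + 7/2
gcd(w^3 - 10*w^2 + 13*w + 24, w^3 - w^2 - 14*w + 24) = w - 3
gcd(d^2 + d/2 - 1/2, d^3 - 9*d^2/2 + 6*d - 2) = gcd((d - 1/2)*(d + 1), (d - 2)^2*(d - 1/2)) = d - 1/2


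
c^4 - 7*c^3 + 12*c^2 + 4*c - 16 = (c - 4)*(c - 2)^2*(c + 1)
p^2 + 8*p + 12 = (p + 2)*(p + 6)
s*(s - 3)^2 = s^3 - 6*s^2 + 9*s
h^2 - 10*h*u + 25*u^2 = (h - 5*u)^2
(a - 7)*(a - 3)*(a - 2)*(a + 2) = a^4 - 10*a^3 + 17*a^2 + 40*a - 84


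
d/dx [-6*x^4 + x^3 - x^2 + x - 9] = -24*x^3 + 3*x^2 - 2*x + 1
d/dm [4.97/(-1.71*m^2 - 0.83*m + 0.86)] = (16.9974*m + 4.1251)/(1.71*m^2 + 0.83*m - 0.86)^2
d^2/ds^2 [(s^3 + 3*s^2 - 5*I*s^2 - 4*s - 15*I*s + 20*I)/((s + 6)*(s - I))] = (s^3*(36 + 24*I) + s^2*(144 + 12*I) + s*(444 + 576*I) + 1056 + 1292*I)/(s^6 + s^5*(18 - 3*I) + s^4*(105 - 54*I) + s^3*(162 - 323*I) + s^2*(-324 - 630*I) + s*(-648 + 108*I) + 216*I)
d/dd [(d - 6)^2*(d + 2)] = (d - 6)*(3*d - 2)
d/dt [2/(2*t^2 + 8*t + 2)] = 2*(-t - 2)/(t^2 + 4*t + 1)^2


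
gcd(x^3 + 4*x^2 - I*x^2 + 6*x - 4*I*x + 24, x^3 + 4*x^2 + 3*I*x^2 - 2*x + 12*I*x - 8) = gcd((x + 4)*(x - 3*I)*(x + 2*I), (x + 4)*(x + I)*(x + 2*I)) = x^2 + x*(4 + 2*I) + 8*I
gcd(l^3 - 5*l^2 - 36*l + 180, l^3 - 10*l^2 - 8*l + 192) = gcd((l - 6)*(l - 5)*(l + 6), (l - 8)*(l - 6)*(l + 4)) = l - 6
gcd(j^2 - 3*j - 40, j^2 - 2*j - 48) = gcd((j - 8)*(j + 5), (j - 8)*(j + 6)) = j - 8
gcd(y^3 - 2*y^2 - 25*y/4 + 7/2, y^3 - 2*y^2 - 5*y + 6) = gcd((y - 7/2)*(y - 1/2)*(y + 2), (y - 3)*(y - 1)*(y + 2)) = y + 2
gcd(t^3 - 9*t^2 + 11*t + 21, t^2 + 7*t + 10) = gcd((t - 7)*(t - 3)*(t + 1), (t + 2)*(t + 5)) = 1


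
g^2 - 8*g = g*(g - 8)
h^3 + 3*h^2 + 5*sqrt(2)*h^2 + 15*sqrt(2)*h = h*(h + 3)*(h + 5*sqrt(2))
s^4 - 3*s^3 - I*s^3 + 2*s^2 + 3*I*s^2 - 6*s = s*(s - 3)*(s - 2*I)*(s + I)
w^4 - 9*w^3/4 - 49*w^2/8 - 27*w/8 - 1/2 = (w - 4)*(w + 1/4)*(w + 1/2)*(w + 1)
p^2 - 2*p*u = p*(p - 2*u)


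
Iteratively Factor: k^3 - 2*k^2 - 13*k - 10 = (k + 2)*(k^2 - 4*k - 5) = (k - 5)*(k + 2)*(k + 1)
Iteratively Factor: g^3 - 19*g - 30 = (g + 2)*(g^2 - 2*g - 15) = (g + 2)*(g + 3)*(g - 5)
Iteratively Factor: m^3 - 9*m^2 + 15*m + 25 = (m - 5)*(m^2 - 4*m - 5) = (m - 5)^2*(m + 1)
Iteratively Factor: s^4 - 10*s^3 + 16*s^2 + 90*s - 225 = (s - 3)*(s^3 - 7*s^2 - 5*s + 75) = (s - 5)*(s - 3)*(s^2 - 2*s - 15) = (s - 5)^2*(s - 3)*(s + 3)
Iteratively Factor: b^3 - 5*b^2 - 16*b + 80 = (b - 5)*(b^2 - 16) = (b - 5)*(b + 4)*(b - 4)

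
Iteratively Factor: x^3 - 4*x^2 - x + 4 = (x - 4)*(x^2 - 1) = (x - 4)*(x + 1)*(x - 1)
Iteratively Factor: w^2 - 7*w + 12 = (w - 3)*(w - 4)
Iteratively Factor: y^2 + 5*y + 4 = (y + 4)*(y + 1)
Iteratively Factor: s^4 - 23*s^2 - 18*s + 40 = (s + 4)*(s^3 - 4*s^2 - 7*s + 10) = (s - 1)*(s + 4)*(s^2 - 3*s - 10) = (s - 1)*(s + 2)*(s + 4)*(s - 5)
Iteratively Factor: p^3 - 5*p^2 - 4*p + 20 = (p - 5)*(p^2 - 4) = (p - 5)*(p + 2)*(p - 2)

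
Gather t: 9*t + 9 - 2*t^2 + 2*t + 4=-2*t^2 + 11*t + 13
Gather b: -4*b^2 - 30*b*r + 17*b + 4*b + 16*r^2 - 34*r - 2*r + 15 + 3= -4*b^2 + b*(21 - 30*r) + 16*r^2 - 36*r + 18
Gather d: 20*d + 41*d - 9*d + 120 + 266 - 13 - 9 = 52*d + 364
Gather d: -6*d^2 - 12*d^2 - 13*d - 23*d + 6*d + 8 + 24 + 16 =-18*d^2 - 30*d + 48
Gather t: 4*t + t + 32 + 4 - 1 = 5*t + 35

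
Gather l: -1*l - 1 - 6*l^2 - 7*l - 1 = -6*l^2 - 8*l - 2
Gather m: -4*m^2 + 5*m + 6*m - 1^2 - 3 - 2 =-4*m^2 + 11*m - 6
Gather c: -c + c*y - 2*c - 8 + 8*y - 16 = c*(y - 3) + 8*y - 24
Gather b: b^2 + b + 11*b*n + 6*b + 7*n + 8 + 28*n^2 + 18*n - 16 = b^2 + b*(11*n + 7) + 28*n^2 + 25*n - 8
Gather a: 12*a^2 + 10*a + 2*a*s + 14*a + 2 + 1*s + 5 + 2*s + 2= 12*a^2 + a*(2*s + 24) + 3*s + 9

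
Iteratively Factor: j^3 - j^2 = (j - 1)*(j^2) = j*(j - 1)*(j)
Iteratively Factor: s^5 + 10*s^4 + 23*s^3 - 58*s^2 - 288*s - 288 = (s + 4)*(s^4 + 6*s^3 - s^2 - 54*s - 72) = (s - 3)*(s + 4)*(s^3 + 9*s^2 + 26*s + 24) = (s - 3)*(s + 3)*(s + 4)*(s^2 + 6*s + 8) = (s - 3)*(s + 2)*(s + 3)*(s + 4)*(s + 4)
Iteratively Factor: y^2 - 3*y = (y)*(y - 3)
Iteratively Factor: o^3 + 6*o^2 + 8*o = (o)*(o^2 + 6*o + 8) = o*(o + 2)*(o + 4)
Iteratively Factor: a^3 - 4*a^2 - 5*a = (a + 1)*(a^2 - 5*a) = (a - 5)*(a + 1)*(a)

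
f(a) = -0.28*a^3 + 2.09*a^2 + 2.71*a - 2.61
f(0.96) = 1.67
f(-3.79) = 32.38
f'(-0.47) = 0.56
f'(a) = -0.84*a^2 + 4.18*a + 2.71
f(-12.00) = 749.67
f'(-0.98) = -2.19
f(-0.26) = -3.17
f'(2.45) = 7.91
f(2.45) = 12.46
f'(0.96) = 5.95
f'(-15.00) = -248.99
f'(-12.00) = -168.41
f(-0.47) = -3.39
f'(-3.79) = -25.20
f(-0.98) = -3.00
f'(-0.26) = 1.57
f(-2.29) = 5.51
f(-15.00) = 1371.99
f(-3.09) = 17.23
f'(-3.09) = -18.23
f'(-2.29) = -11.27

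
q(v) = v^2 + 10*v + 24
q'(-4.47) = 1.06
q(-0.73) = 17.23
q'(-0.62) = 8.76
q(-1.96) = 8.24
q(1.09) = 36.09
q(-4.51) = -0.76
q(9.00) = 195.00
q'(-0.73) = 8.54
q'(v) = 2*v + 10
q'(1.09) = 12.18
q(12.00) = 288.00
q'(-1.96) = 6.08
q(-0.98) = 15.16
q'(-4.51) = 0.98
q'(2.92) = 15.84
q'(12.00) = 34.00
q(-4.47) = -0.72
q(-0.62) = 18.18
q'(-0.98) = 8.04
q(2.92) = 61.73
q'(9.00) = 28.00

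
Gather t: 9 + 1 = 10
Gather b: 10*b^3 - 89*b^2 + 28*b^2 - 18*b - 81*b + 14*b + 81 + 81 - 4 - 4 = 10*b^3 - 61*b^2 - 85*b + 154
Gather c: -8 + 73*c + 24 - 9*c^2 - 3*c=-9*c^2 + 70*c + 16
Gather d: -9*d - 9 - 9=-9*d - 18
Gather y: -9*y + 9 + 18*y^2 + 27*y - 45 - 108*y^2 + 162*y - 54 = -90*y^2 + 180*y - 90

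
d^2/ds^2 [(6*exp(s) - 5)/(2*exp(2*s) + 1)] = (24*exp(4*s) - 80*exp(3*s) - 72*exp(2*s) + 40*exp(s) + 6)*exp(s)/(8*exp(6*s) + 12*exp(4*s) + 6*exp(2*s) + 1)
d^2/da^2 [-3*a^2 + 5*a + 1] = -6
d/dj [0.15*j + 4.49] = 0.150000000000000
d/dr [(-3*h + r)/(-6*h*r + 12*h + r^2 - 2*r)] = (-6*h*r + 12*h + r^2 - 2*r - 2*(3*h - r)*(3*h - r + 1))/(6*h*r - 12*h - r^2 + 2*r)^2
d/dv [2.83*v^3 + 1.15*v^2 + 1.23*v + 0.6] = 8.49*v^2 + 2.3*v + 1.23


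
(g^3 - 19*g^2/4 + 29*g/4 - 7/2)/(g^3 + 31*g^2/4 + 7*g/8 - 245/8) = 2*(g^2 - 3*g + 2)/(2*g^2 + 19*g + 35)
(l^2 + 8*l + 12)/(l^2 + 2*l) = (l + 6)/l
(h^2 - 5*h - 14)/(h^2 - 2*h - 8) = (h - 7)/(h - 4)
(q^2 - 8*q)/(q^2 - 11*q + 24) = q/(q - 3)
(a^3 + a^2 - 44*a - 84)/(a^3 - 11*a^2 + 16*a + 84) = (a + 6)/(a - 6)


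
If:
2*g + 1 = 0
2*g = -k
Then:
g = -1/2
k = 1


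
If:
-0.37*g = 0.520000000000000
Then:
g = -1.41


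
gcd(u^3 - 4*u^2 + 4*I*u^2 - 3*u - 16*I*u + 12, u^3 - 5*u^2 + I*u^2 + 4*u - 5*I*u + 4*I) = u^2 + u*(-4 + I) - 4*I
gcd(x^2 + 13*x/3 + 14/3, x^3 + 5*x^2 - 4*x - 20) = x + 2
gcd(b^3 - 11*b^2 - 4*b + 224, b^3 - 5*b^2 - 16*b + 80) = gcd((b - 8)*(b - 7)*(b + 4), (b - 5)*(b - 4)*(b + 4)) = b + 4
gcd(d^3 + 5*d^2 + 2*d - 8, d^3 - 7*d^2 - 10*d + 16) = d^2 + d - 2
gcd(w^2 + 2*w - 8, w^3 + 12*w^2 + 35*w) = 1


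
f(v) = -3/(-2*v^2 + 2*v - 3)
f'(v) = -3*(4*v - 2)/(-2*v^2 + 2*v - 3)^2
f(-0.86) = 0.48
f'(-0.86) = 0.42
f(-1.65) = 0.26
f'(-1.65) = 0.19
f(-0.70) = 0.56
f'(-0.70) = 0.50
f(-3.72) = 0.08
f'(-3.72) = 0.03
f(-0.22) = 0.85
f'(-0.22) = 0.69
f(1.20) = 0.86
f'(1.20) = -0.69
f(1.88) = 0.48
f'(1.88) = -0.42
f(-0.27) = 0.81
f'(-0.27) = 0.68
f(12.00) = 0.01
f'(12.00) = 0.00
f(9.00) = 0.02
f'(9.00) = 0.00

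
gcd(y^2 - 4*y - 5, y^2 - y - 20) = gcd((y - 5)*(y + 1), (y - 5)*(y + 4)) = y - 5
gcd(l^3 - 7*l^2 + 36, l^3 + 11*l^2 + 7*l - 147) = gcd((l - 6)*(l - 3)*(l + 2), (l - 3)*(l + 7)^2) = l - 3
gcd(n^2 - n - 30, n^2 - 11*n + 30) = n - 6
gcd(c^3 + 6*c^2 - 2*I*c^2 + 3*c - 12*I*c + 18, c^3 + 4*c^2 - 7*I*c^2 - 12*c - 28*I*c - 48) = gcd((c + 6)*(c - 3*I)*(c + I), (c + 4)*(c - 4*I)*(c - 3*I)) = c - 3*I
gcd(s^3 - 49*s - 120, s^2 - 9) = s + 3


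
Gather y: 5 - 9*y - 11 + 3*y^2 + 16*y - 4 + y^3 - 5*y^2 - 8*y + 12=y^3 - 2*y^2 - y + 2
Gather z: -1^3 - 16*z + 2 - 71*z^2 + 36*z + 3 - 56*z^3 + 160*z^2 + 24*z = -56*z^3 + 89*z^2 + 44*z + 4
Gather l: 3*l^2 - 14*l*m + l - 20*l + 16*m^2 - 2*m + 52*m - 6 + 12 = 3*l^2 + l*(-14*m - 19) + 16*m^2 + 50*m + 6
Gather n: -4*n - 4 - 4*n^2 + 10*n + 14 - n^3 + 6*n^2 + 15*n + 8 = -n^3 + 2*n^2 + 21*n + 18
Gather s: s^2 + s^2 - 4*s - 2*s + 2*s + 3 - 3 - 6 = 2*s^2 - 4*s - 6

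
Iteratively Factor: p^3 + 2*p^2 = (p)*(p^2 + 2*p) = p^2*(p + 2)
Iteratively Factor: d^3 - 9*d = (d + 3)*(d^2 - 3*d) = d*(d + 3)*(d - 3)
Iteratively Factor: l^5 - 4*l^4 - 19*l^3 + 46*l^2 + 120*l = (l + 2)*(l^4 - 6*l^3 - 7*l^2 + 60*l) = (l - 5)*(l + 2)*(l^3 - l^2 - 12*l) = (l - 5)*(l - 4)*(l + 2)*(l^2 + 3*l) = l*(l - 5)*(l - 4)*(l + 2)*(l + 3)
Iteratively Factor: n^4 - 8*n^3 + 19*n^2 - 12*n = (n - 4)*(n^3 - 4*n^2 + 3*n) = (n - 4)*(n - 3)*(n^2 - n) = n*(n - 4)*(n - 3)*(n - 1)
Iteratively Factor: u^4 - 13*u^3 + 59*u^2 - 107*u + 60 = (u - 1)*(u^3 - 12*u^2 + 47*u - 60) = (u - 4)*(u - 1)*(u^2 - 8*u + 15) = (u - 4)*(u - 3)*(u - 1)*(u - 5)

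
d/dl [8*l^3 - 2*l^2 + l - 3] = 24*l^2 - 4*l + 1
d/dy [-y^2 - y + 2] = -2*y - 1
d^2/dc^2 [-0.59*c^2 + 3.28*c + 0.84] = -1.18000000000000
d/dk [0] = 0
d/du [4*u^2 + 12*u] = 8*u + 12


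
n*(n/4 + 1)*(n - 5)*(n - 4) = n^4/4 - 5*n^3/4 - 4*n^2 + 20*n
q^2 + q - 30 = (q - 5)*(q + 6)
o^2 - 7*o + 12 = (o - 4)*(o - 3)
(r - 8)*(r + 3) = r^2 - 5*r - 24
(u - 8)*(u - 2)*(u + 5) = u^3 - 5*u^2 - 34*u + 80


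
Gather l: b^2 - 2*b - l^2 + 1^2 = b^2 - 2*b - l^2 + 1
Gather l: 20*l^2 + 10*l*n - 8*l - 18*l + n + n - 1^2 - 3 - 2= 20*l^2 + l*(10*n - 26) + 2*n - 6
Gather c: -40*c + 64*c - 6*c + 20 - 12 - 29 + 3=18*c - 18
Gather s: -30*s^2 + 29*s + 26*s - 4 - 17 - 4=-30*s^2 + 55*s - 25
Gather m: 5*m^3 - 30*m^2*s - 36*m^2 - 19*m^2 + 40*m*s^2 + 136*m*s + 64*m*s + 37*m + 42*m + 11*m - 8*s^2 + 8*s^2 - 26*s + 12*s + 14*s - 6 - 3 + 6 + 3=5*m^3 + m^2*(-30*s - 55) + m*(40*s^2 + 200*s + 90)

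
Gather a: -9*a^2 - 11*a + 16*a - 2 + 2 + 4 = -9*a^2 + 5*a + 4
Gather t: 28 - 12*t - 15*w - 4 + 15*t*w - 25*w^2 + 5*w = t*(15*w - 12) - 25*w^2 - 10*w + 24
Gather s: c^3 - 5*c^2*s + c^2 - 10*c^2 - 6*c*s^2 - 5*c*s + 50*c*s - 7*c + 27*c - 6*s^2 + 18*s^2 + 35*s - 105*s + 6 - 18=c^3 - 9*c^2 + 20*c + s^2*(12 - 6*c) + s*(-5*c^2 + 45*c - 70) - 12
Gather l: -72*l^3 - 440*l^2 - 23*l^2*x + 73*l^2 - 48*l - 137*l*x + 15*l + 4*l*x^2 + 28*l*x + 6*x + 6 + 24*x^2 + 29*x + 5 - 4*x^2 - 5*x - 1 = -72*l^3 + l^2*(-23*x - 367) + l*(4*x^2 - 109*x - 33) + 20*x^2 + 30*x + 10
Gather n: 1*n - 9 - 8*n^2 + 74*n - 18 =-8*n^2 + 75*n - 27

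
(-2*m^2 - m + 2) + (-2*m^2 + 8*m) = -4*m^2 + 7*m + 2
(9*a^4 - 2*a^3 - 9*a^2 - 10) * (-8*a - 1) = -72*a^5 + 7*a^4 + 74*a^3 + 9*a^2 + 80*a + 10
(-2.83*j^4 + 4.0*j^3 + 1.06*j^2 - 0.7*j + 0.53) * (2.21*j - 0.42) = -6.2543*j^5 + 10.0286*j^4 + 0.6626*j^3 - 1.9922*j^2 + 1.4653*j - 0.2226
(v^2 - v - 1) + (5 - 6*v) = v^2 - 7*v + 4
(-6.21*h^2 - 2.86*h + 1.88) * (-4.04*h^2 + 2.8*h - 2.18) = 25.0884*h^4 - 5.8336*h^3 - 2.0654*h^2 + 11.4988*h - 4.0984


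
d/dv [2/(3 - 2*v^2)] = 8*v/(2*v^2 - 3)^2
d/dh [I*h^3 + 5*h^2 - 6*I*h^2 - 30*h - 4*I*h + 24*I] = 3*I*h^2 + h*(10 - 12*I) - 30 - 4*I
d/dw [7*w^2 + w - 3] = 14*w + 1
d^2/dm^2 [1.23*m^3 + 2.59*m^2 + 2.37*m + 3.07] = 7.38*m + 5.18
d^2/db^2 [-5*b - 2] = 0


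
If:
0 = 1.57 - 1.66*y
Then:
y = 0.95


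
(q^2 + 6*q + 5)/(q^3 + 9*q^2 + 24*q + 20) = (q + 1)/(q^2 + 4*q + 4)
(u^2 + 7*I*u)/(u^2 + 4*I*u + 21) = u/(u - 3*I)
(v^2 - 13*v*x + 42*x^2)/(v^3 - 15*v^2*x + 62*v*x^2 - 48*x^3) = (v - 7*x)/(v^2 - 9*v*x + 8*x^2)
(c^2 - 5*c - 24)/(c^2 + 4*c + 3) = (c - 8)/(c + 1)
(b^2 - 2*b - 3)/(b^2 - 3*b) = (b + 1)/b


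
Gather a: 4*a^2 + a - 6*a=4*a^2 - 5*a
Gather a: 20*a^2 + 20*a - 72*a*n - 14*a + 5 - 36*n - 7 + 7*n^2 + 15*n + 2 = 20*a^2 + a*(6 - 72*n) + 7*n^2 - 21*n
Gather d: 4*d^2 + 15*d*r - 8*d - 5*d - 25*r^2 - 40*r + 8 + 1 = 4*d^2 + d*(15*r - 13) - 25*r^2 - 40*r + 9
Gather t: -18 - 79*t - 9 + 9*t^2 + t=9*t^2 - 78*t - 27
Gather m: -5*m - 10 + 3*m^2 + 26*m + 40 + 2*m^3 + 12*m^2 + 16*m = 2*m^3 + 15*m^2 + 37*m + 30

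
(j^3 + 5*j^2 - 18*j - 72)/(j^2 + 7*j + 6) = (j^2 - j - 12)/(j + 1)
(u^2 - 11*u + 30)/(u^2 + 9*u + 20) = (u^2 - 11*u + 30)/(u^2 + 9*u + 20)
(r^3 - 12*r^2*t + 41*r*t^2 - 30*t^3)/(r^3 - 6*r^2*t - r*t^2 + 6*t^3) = (r - 5*t)/(r + t)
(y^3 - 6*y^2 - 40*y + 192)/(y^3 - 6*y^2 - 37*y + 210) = (y^2 - 12*y + 32)/(y^2 - 12*y + 35)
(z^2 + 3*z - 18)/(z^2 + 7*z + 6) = (z - 3)/(z + 1)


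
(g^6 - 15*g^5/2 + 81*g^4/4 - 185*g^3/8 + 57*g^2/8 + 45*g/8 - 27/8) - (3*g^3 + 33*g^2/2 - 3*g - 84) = g^6 - 15*g^5/2 + 81*g^4/4 - 209*g^3/8 - 75*g^2/8 + 69*g/8 + 645/8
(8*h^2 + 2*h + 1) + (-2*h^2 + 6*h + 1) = 6*h^2 + 8*h + 2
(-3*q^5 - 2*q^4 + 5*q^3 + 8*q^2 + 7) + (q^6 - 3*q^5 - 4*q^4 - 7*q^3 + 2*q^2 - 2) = q^6 - 6*q^5 - 6*q^4 - 2*q^3 + 10*q^2 + 5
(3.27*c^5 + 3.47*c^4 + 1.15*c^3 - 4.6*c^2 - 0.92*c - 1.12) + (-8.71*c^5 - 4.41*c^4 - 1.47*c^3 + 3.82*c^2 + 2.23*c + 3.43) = -5.44*c^5 - 0.94*c^4 - 0.32*c^3 - 0.78*c^2 + 1.31*c + 2.31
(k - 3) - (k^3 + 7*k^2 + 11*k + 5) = -k^3 - 7*k^2 - 10*k - 8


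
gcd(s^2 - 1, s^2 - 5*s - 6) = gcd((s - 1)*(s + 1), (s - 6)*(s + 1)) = s + 1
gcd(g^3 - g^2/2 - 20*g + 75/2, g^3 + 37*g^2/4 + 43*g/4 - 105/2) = g + 5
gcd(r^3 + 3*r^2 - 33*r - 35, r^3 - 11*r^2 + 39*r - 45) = r - 5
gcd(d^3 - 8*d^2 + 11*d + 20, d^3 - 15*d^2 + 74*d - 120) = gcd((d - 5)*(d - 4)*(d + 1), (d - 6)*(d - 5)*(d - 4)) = d^2 - 9*d + 20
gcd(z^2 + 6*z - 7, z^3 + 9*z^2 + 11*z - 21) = z^2 + 6*z - 7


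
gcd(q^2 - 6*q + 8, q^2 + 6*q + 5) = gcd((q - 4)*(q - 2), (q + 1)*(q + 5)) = 1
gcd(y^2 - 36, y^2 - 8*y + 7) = 1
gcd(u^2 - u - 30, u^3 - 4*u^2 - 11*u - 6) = u - 6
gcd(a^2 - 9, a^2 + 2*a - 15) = a - 3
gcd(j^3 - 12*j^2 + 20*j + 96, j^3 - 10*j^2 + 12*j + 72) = j^2 - 4*j - 12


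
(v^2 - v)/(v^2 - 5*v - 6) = v*(1 - v)/(-v^2 + 5*v + 6)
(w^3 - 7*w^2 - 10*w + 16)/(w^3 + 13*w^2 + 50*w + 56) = (w^2 - 9*w + 8)/(w^2 + 11*w + 28)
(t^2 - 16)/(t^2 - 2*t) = (t^2 - 16)/(t*(t - 2))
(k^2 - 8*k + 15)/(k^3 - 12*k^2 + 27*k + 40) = (k - 3)/(k^2 - 7*k - 8)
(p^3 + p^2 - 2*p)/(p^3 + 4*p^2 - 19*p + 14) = p*(p + 2)/(p^2 + 5*p - 14)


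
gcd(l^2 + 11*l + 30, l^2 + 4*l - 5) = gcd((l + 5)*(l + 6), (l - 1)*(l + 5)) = l + 5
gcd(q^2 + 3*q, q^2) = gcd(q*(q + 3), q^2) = q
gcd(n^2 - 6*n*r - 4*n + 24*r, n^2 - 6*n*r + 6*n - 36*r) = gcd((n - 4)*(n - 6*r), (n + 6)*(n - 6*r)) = -n + 6*r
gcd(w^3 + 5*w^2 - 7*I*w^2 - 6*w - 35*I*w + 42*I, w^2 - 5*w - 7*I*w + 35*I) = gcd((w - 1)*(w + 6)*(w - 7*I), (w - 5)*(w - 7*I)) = w - 7*I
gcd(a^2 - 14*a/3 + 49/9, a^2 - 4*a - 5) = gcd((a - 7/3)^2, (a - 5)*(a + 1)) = 1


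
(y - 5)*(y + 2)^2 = y^3 - y^2 - 16*y - 20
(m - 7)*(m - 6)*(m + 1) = m^3 - 12*m^2 + 29*m + 42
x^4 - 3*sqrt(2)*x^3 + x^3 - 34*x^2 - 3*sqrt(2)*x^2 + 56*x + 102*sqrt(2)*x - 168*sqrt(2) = (x - 4)*(x - 2)*(x + 7)*(x - 3*sqrt(2))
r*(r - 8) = r^2 - 8*r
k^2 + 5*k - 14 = (k - 2)*(k + 7)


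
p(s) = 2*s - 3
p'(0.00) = 2.00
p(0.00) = -3.00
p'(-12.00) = 2.00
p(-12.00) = -27.00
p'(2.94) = 2.00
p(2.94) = 2.88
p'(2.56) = 2.00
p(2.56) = 2.12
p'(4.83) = 2.00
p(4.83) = 6.66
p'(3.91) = 2.00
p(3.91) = 4.82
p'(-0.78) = 2.00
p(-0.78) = -4.56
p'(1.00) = 2.00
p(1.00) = -1.00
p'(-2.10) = 2.00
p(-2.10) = -7.20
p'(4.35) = 2.00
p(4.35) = 5.70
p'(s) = 2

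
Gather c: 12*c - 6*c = 6*c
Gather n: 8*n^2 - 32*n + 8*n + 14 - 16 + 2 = 8*n^2 - 24*n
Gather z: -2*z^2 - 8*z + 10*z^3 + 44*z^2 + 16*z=10*z^3 + 42*z^2 + 8*z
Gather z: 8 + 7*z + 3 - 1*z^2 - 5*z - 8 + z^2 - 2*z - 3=0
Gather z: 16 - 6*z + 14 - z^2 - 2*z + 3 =-z^2 - 8*z + 33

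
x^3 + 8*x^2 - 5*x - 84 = (x - 3)*(x + 4)*(x + 7)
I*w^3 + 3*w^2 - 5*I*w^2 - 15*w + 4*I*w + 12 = (w - 4)*(w - 3*I)*(I*w - I)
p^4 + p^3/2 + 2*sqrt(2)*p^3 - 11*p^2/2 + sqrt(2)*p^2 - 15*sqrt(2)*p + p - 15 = (p - 5/2)*(p + 3)*(p + sqrt(2))^2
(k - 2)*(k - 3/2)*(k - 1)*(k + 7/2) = k^4 - k^3 - 37*k^2/4 + 79*k/4 - 21/2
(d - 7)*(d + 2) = d^2 - 5*d - 14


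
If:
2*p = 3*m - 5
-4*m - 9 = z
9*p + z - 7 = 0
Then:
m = 77/19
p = 68/19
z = -479/19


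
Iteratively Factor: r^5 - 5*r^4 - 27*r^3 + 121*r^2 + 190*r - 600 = (r - 5)*(r^4 - 27*r^2 - 14*r + 120) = (r - 5)^2*(r^3 + 5*r^2 - 2*r - 24) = (r - 5)^2*(r - 2)*(r^2 + 7*r + 12) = (r - 5)^2*(r - 2)*(r + 3)*(r + 4)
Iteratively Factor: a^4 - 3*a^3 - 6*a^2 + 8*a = (a)*(a^3 - 3*a^2 - 6*a + 8) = a*(a + 2)*(a^2 - 5*a + 4) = a*(a - 1)*(a + 2)*(a - 4)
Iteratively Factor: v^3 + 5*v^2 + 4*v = (v + 4)*(v^2 + v) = v*(v + 4)*(v + 1)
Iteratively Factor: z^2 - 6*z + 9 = (z - 3)*(z - 3)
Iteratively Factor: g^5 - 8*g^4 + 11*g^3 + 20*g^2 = (g)*(g^4 - 8*g^3 + 11*g^2 + 20*g) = g^2*(g^3 - 8*g^2 + 11*g + 20) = g^2*(g - 5)*(g^2 - 3*g - 4) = g^2*(g - 5)*(g + 1)*(g - 4)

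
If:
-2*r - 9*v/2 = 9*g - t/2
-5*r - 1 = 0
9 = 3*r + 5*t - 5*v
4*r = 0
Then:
No Solution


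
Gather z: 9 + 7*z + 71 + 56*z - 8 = 63*z + 72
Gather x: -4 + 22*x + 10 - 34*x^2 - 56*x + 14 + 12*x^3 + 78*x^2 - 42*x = 12*x^3 + 44*x^2 - 76*x + 20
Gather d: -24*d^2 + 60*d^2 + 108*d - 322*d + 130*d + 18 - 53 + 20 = 36*d^2 - 84*d - 15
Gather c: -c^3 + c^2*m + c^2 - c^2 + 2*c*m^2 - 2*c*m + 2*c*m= -c^3 + c^2*m + 2*c*m^2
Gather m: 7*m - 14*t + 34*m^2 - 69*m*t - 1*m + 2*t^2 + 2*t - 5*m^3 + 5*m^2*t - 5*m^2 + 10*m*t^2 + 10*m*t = -5*m^3 + m^2*(5*t + 29) + m*(10*t^2 - 59*t + 6) + 2*t^2 - 12*t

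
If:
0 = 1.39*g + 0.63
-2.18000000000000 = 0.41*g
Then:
No Solution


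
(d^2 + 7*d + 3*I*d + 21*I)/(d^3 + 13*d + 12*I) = (d + 7)/(d^2 - 3*I*d + 4)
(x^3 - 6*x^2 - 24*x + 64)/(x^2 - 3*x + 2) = (x^2 - 4*x - 32)/(x - 1)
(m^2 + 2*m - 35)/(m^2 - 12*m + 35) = (m + 7)/(m - 7)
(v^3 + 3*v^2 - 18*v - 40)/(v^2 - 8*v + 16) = (v^2 + 7*v + 10)/(v - 4)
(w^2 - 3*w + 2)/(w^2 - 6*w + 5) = (w - 2)/(w - 5)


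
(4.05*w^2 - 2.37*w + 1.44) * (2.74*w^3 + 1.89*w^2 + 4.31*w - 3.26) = 11.097*w^5 + 1.1607*w^4 + 16.9218*w^3 - 20.6961*w^2 + 13.9326*w - 4.6944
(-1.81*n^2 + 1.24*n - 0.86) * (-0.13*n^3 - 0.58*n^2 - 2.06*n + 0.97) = 0.2353*n^5 + 0.8886*n^4 + 3.1212*n^3 - 3.8113*n^2 + 2.9744*n - 0.8342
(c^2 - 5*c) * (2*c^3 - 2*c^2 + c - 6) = 2*c^5 - 12*c^4 + 11*c^3 - 11*c^2 + 30*c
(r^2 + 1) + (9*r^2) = 10*r^2 + 1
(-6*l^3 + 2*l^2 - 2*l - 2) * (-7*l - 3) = 42*l^4 + 4*l^3 + 8*l^2 + 20*l + 6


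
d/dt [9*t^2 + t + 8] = 18*t + 1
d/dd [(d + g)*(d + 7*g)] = 2*d + 8*g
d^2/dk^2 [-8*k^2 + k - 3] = -16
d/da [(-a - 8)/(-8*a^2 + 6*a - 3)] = (-8*a^2 - 128*a + 51)/(64*a^4 - 96*a^3 + 84*a^2 - 36*a + 9)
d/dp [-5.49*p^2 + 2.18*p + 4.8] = 2.18 - 10.98*p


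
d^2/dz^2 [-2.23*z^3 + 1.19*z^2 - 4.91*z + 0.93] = 2.38 - 13.38*z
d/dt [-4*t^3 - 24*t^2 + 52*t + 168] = -12*t^2 - 48*t + 52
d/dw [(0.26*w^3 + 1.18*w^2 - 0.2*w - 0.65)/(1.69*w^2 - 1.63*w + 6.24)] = (0.4394*w^4 - 0.8476*w^3 + 3.2818*w^2 + 16.9234*w - 2.3075)/(2.8561*w^4 - 5.5094*w^3 + 23.7481*w^2 - 20.3424*w + 38.9376)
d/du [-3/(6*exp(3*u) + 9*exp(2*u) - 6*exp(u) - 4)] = (54*exp(2*u) + 54*exp(u) - 18)*exp(u)/(6*exp(3*u) + 9*exp(2*u) - 6*exp(u) - 4)^2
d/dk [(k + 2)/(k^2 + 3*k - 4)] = (k^2 + 3*k - (k + 2)*(2*k + 3) - 4)/(k^2 + 3*k - 4)^2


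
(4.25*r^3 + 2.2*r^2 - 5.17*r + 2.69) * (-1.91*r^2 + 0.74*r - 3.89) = -8.1175*r^5 - 1.057*r^4 - 5.0298*r^3 - 17.5217*r^2 + 22.1019*r - 10.4641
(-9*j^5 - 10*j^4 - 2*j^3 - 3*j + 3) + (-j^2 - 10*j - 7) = -9*j^5 - 10*j^4 - 2*j^3 - j^2 - 13*j - 4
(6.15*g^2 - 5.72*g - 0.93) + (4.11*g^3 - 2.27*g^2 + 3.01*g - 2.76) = 4.11*g^3 + 3.88*g^2 - 2.71*g - 3.69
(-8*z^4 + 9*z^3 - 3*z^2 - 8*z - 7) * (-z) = 8*z^5 - 9*z^4 + 3*z^3 + 8*z^2 + 7*z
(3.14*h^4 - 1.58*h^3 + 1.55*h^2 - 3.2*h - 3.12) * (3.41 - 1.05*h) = -3.297*h^5 + 12.3664*h^4 - 7.0153*h^3 + 8.6455*h^2 - 7.636*h - 10.6392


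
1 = 1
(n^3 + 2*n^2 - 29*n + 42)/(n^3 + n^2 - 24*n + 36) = (n + 7)/(n + 6)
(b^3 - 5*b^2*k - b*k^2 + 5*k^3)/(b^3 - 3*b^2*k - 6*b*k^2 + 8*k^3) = (b^2 - 4*b*k - 5*k^2)/(b^2 - 2*b*k - 8*k^2)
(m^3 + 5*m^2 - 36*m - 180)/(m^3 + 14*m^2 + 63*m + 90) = (m - 6)/(m + 3)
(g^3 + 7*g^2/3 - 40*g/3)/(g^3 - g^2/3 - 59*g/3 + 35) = g*(3*g - 8)/(3*g^2 - 16*g + 21)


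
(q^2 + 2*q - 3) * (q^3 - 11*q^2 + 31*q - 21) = q^5 - 9*q^4 + 6*q^3 + 74*q^2 - 135*q + 63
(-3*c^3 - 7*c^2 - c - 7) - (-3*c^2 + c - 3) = -3*c^3 - 4*c^2 - 2*c - 4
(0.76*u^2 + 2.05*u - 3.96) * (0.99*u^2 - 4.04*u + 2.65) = 0.7524*u^4 - 1.0409*u^3 - 10.1884*u^2 + 21.4309*u - 10.494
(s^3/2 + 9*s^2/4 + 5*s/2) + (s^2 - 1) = s^3/2 + 13*s^2/4 + 5*s/2 - 1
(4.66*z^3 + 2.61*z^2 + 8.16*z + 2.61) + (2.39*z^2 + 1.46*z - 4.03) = 4.66*z^3 + 5.0*z^2 + 9.62*z - 1.42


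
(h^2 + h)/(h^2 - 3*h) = (h + 1)/(h - 3)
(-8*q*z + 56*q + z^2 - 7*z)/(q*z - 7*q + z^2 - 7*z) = (-8*q + z)/(q + z)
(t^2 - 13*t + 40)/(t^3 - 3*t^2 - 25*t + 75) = (t - 8)/(t^2 + 2*t - 15)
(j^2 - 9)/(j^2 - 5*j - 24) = (j - 3)/(j - 8)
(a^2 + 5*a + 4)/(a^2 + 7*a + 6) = (a + 4)/(a + 6)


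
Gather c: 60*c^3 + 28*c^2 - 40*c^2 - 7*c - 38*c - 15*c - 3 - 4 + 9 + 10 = 60*c^3 - 12*c^2 - 60*c + 12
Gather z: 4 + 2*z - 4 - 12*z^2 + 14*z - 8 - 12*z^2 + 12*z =-24*z^2 + 28*z - 8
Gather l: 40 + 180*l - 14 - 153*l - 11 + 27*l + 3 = 54*l + 18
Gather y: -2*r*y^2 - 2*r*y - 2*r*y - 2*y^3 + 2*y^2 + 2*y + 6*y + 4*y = -2*y^3 + y^2*(2 - 2*r) + y*(12 - 4*r)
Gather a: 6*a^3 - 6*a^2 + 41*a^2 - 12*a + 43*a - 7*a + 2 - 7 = 6*a^3 + 35*a^2 + 24*a - 5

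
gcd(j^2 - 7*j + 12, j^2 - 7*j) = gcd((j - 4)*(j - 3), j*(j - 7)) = 1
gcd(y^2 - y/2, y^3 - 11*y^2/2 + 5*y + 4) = 1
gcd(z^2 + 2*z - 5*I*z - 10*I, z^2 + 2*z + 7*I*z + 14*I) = z + 2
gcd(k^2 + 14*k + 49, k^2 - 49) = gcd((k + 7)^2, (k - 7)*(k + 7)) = k + 7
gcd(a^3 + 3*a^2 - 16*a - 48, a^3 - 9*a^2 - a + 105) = a + 3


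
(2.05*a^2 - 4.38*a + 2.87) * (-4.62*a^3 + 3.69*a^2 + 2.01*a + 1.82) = -9.471*a^5 + 27.8001*a^4 - 25.3011*a^3 + 5.5175*a^2 - 2.2029*a + 5.2234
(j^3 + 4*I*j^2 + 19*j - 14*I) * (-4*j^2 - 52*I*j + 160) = -4*j^5 - 68*I*j^4 + 292*j^3 - 292*I*j^2 + 2312*j - 2240*I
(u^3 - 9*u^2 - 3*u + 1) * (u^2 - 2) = u^5 - 9*u^4 - 5*u^3 + 19*u^2 + 6*u - 2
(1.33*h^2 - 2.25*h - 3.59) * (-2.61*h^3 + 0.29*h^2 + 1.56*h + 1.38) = -3.4713*h^5 + 6.2582*h^4 + 10.7922*h^3 - 2.7157*h^2 - 8.7054*h - 4.9542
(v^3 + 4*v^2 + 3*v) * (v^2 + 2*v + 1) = v^5 + 6*v^4 + 12*v^3 + 10*v^2 + 3*v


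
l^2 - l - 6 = (l - 3)*(l + 2)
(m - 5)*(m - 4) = m^2 - 9*m + 20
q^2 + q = q*(q + 1)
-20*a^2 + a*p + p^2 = (-4*a + p)*(5*a + p)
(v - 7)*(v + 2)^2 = v^3 - 3*v^2 - 24*v - 28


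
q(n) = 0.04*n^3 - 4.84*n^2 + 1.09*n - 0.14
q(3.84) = -65.06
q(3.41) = -51.12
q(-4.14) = -90.45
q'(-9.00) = 97.93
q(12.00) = -614.90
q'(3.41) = -30.52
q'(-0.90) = 9.90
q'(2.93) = -26.24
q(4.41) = -86.03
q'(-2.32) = 24.19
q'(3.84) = -34.31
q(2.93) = -37.49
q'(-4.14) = 43.22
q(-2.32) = -29.22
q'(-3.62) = 37.70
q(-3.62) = -69.41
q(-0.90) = -5.07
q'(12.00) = -97.79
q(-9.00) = -431.15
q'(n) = 0.12*n^2 - 9.68*n + 1.09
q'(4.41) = -39.27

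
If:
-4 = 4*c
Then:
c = -1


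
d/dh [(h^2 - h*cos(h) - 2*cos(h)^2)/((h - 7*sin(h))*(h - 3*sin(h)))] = ((h - 7*sin(h))*(h - 3*sin(h))*(h*sin(h) + 2*h + 2*sin(2*h) - cos(h)) - (h - 7*sin(h))*(3*cos(h) - 1)*(-h^2 + h*cos(h) + 2*cos(h)^2) - (h - 3*sin(h))*(7*cos(h) - 1)*(-h^2 + h*cos(h) + 2*cos(h)^2))/((h - 7*sin(h))^2*(h - 3*sin(h))^2)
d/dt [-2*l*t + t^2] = -2*l + 2*t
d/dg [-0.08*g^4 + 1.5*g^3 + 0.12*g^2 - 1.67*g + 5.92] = -0.32*g^3 + 4.5*g^2 + 0.24*g - 1.67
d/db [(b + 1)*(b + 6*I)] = 2*b + 1 + 6*I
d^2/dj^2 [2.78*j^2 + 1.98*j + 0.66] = 5.56000000000000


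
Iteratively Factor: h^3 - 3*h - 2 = (h + 1)*(h^2 - h - 2) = (h - 2)*(h + 1)*(h + 1)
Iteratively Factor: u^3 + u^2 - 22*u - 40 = (u + 2)*(u^2 - u - 20) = (u - 5)*(u + 2)*(u + 4)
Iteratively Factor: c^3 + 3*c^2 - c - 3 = (c + 1)*(c^2 + 2*c - 3) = (c - 1)*(c + 1)*(c + 3)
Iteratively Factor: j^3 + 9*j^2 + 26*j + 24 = (j + 2)*(j^2 + 7*j + 12) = (j + 2)*(j + 4)*(j + 3)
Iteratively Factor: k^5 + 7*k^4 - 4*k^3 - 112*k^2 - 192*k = (k + 3)*(k^4 + 4*k^3 - 16*k^2 - 64*k) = (k + 3)*(k + 4)*(k^3 - 16*k) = (k + 3)*(k + 4)^2*(k^2 - 4*k) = k*(k + 3)*(k + 4)^2*(k - 4)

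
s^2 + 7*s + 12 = (s + 3)*(s + 4)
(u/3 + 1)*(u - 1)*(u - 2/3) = u^3/3 + 4*u^2/9 - 13*u/9 + 2/3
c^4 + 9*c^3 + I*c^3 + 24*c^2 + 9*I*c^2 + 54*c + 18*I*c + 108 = (c + 3)*(c + 6)*(c - 2*I)*(c + 3*I)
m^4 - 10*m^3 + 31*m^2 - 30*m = m*(m - 5)*(m - 3)*(m - 2)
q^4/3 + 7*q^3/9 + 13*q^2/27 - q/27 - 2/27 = (q/3 + 1/3)*(q - 1/3)*(q + 2/3)*(q + 1)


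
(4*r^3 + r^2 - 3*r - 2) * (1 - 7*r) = -28*r^4 - 3*r^3 + 22*r^2 + 11*r - 2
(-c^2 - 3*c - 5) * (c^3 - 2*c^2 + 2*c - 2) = -c^5 - c^4 - c^3 + 6*c^2 - 4*c + 10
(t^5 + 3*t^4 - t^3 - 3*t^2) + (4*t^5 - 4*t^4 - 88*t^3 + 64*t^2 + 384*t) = 5*t^5 - t^4 - 89*t^3 + 61*t^2 + 384*t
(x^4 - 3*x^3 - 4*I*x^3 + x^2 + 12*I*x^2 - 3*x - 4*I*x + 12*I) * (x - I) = x^5 - 3*x^4 - 5*I*x^4 - 3*x^3 + 15*I*x^3 + 9*x^2 - 5*I*x^2 - 4*x + 15*I*x + 12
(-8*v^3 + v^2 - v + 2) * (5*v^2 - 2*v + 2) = -40*v^5 + 21*v^4 - 23*v^3 + 14*v^2 - 6*v + 4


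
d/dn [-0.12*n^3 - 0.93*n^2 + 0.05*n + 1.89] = -0.36*n^2 - 1.86*n + 0.05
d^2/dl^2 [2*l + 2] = 0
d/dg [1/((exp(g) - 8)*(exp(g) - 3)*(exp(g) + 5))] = (-(exp(g) - 8)*(exp(g) - 3) - (exp(g) - 8)*(exp(g) + 5) - (exp(g) - 3)*(exp(g) + 5))*exp(g)/((exp(g) - 8)^2*(exp(g) - 3)^2*(exp(g) + 5)^2)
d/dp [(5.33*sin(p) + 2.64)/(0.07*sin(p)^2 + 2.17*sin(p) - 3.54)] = (-0.3696*sin(p) + 0.18655*cos(2*p) - 24.78355)*cos(p)/(0.07*sin(p)^2 + 2.17*sin(p) - 3.54)^2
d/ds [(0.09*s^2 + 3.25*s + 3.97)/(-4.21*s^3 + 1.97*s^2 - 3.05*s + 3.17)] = (0.3789*s^4 + 27.365*s^3 + 43.4641*s^2 - 15.0712*s + 22.411)/(17.7241*s^6 - 16.5874*s^5 + 29.5619*s^4 - 38.7084*s^3 + 21.7923*s^2 - 19.337*s + 10.0489)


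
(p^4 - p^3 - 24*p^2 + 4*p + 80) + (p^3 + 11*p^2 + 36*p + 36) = p^4 - 13*p^2 + 40*p + 116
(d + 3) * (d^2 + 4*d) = d^3 + 7*d^2 + 12*d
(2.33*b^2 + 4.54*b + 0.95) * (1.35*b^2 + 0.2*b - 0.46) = 3.1455*b^4 + 6.595*b^3 + 1.1187*b^2 - 1.8984*b - 0.437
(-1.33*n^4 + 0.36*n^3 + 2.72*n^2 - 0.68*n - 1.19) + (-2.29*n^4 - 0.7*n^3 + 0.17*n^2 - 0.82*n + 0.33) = -3.62*n^4 - 0.34*n^3 + 2.89*n^2 - 1.5*n - 0.86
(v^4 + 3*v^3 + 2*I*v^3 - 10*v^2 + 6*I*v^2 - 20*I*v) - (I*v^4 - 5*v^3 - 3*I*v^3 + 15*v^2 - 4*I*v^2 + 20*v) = v^4 - I*v^4 + 8*v^3 + 5*I*v^3 - 25*v^2 + 10*I*v^2 - 20*v - 20*I*v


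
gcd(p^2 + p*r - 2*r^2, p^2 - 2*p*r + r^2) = p - r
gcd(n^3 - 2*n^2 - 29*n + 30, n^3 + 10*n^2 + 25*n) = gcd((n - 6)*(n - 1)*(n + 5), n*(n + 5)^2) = n + 5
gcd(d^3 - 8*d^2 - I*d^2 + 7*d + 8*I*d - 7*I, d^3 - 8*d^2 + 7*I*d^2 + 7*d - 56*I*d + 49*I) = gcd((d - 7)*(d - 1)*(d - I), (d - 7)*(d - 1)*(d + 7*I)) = d^2 - 8*d + 7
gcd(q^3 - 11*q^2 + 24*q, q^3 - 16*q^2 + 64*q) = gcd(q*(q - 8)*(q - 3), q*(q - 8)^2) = q^2 - 8*q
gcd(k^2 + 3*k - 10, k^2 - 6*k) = 1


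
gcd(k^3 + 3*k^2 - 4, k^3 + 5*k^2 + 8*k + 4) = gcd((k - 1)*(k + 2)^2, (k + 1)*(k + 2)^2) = k^2 + 4*k + 4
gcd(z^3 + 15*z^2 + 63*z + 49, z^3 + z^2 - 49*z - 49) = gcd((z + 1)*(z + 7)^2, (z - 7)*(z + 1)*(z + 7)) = z^2 + 8*z + 7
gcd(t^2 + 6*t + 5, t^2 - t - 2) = t + 1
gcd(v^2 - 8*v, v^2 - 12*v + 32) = v - 8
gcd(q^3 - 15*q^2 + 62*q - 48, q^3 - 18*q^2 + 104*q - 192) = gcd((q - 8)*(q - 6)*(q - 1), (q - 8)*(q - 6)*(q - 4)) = q^2 - 14*q + 48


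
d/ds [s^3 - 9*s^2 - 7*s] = 3*s^2 - 18*s - 7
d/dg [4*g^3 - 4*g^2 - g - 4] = 12*g^2 - 8*g - 1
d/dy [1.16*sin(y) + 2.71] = 1.16*cos(y)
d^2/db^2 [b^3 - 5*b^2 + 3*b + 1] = 6*b - 10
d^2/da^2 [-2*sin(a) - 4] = 2*sin(a)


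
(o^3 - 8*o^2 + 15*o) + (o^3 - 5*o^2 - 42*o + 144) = 2*o^3 - 13*o^2 - 27*o + 144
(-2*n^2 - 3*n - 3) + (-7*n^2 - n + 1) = -9*n^2 - 4*n - 2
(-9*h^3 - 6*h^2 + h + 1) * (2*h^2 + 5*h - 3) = -18*h^5 - 57*h^4 - h^3 + 25*h^2 + 2*h - 3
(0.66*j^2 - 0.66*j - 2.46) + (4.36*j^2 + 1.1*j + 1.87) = 5.02*j^2 + 0.44*j - 0.59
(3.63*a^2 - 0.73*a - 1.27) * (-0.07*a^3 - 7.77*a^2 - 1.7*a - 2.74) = -0.2541*a^5 - 28.154*a^4 - 0.41*a^3 + 1.1627*a^2 + 4.1592*a + 3.4798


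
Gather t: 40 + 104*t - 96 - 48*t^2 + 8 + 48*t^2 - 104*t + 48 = 0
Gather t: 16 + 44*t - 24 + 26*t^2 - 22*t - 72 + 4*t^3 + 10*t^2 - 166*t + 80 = 4*t^3 + 36*t^2 - 144*t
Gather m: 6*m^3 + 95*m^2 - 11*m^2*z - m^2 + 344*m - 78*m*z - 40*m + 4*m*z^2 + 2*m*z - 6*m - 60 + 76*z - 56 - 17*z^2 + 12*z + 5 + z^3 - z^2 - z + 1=6*m^3 + m^2*(94 - 11*z) + m*(4*z^2 - 76*z + 298) + z^3 - 18*z^2 + 87*z - 110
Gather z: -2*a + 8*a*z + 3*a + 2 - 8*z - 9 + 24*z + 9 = a + z*(8*a + 16) + 2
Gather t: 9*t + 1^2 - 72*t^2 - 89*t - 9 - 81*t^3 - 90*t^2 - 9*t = -81*t^3 - 162*t^2 - 89*t - 8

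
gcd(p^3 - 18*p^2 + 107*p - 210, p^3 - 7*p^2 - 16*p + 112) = p - 7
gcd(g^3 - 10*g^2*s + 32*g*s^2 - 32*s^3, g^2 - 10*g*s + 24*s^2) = -g + 4*s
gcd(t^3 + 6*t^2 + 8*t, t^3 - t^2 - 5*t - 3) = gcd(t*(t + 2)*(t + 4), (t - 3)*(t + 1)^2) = 1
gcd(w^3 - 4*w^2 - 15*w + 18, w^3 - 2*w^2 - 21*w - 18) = w^2 - 3*w - 18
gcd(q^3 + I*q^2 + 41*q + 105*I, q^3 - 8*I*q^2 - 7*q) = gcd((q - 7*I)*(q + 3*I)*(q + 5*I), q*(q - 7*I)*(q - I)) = q - 7*I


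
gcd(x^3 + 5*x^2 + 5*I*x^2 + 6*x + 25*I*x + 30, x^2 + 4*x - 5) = x + 5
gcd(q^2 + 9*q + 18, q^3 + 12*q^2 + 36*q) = q + 6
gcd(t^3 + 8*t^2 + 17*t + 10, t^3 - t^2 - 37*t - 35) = t^2 + 6*t + 5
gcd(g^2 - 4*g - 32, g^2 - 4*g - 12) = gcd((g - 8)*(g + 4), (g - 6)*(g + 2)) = 1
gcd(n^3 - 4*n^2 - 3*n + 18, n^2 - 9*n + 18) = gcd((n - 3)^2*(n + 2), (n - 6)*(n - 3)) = n - 3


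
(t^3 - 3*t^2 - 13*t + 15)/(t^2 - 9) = (t^2 - 6*t + 5)/(t - 3)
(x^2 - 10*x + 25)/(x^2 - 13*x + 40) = (x - 5)/(x - 8)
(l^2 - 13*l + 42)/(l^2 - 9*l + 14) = (l - 6)/(l - 2)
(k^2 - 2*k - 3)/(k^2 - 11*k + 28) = (k^2 - 2*k - 3)/(k^2 - 11*k + 28)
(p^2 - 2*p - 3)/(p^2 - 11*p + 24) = (p + 1)/(p - 8)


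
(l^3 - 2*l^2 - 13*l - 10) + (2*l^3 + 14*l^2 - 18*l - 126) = 3*l^3 + 12*l^2 - 31*l - 136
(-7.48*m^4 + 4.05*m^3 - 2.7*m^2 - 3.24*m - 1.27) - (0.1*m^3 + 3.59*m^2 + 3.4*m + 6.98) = -7.48*m^4 + 3.95*m^3 - 6.29*m^2 - 6.64*m - 8.25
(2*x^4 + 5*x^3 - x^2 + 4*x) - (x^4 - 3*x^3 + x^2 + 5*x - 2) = x^4 + 8*x^3 - 2*x^2 - x + 2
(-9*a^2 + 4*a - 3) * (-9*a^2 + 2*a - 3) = 81*a^4 - 54*a^3 + 62*a^2 - 18*a + 9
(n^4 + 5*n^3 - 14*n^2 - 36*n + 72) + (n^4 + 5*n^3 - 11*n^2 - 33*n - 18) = 2*n^4 + 10*n^3 - 25*n^2 - 69*n + 54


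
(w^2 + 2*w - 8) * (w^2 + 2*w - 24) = w^4 + 4*w^3 - 28*w^2 - 64*w + 192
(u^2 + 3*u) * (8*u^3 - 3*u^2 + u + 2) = 8*u^5 + 21*u^4 - 8*u^3 + 5*u^2 + 6*u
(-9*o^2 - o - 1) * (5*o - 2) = -45*o^3 + 13*o^2 - 3*o + 2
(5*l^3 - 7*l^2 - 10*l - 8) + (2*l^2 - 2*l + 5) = 5*l^3 - 5*l^2 - 12*l - 3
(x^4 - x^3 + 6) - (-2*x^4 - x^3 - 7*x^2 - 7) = 3*x^4 + 7*x^2 + 13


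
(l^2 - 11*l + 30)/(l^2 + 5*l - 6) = (l^2 - 11*l + 30)/(l^2 + 5*l - 6)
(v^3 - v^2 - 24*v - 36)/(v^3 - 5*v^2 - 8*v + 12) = (v + 3)/(v - 1)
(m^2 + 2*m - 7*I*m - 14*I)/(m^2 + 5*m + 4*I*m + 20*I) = (m^2 + m*(2 - 7*I) - 14*I)/(m^2 + m*(5 + 4*I) + 20*I)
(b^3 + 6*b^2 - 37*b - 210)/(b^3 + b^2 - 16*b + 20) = (b^2 + b - 42)/(b^2 - 4*b + 4)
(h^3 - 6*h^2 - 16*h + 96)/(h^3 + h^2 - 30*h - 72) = (h - 4)/(h + 3)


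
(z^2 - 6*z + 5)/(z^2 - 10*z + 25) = (z - 1)/(z - 5)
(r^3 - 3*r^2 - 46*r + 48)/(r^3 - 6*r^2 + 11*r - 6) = (r^2 - 2*r - 48)/(r^2 - 5*r + 6)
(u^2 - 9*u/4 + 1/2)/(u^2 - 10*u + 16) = (u - 1/4)/(u - 8)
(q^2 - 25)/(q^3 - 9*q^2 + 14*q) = (q^2 - 25)/(q*(q^2 - 9*q + 14))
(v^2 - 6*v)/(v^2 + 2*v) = (v - 6)/(v + 2)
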